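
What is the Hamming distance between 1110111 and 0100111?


Count differing positions: ^ . ^ . . . . = 2 differences

2


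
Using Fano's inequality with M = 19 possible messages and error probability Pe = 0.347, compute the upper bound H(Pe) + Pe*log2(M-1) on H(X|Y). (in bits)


H(Pe) = -Pe*log2(Pe) - (1-Pe)*log2(1-Pe) = -0.347*log2(0.347) - 0.653*log2(0.653) = 0.529866 + 0.401494 = 0.9314. Pe*log2(M-1) = 0.347*log2(18) = 1.446964. Bound = H(Pe) + Pe*log2(M-1) = 0.529866 + 0.401494 + 1.446964 = 2.3783

2.3783 bits


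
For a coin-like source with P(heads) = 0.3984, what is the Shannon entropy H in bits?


H = -p*log2(p) - (1-p)*log2(1-p). -0.3984*log2(0.3984) = 0.528960; -0.6016*log2(0.6016) = 0.441047. H = 0.528960 + 0.441047 = 0.97

0.97 bits


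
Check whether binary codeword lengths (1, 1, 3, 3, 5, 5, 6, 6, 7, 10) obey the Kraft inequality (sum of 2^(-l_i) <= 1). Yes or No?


Kraft sum = sum(2^(-l_i)) = 1.3525, need <= 1. Result: violated (a binary prefix-free code with these lengths cannot exist)

No


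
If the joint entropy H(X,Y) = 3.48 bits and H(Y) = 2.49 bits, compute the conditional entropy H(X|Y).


H(X|Y) = H(X,Y) - H(Y) = 3.48 - 2.49 = 0.99

0.99 bits


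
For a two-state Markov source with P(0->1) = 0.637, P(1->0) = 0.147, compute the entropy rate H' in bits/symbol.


Stationary distribution: pi_0 = p10/(p01+p10) = 0.1875, pi_1 = 0.8125. Entropy rate H' = pi_0*H(p01) + pi_1*H(p10) = 0.1875*0.9451 + 0.8125*0.6023 = 0.6666

0.6666 bits/symbol


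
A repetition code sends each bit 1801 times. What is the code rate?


Rate = k/n = 1/1801

1/1801


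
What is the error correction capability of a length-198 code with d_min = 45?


Correction capability = floor((d-1)/2) = floor((45-1)/2) = 22

22 errors


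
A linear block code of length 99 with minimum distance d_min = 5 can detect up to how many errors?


Detection capability = d_min - 1 = 5 - 1 = 4

4 errors


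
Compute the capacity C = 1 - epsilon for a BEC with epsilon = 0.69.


C = 1 - epsilon = 1 - 0.69 = 0.31

0.31 bits


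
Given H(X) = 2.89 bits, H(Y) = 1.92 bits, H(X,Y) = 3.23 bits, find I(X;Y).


I(X;Y) = H(X) + H(Y) - H(X,Y) = 2.89 + 1.92 - 3.23 = 1.58

1.58 bits


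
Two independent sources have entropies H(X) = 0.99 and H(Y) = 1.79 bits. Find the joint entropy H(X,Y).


For independent variables, H(X,Y) = H(X) + H(Y) = 0.99 + 1.79 = 2.78

2.78 bits


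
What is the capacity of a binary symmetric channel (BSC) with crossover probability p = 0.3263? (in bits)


H(p) = -p*log2(p) - (1-p)*log2(1-p) = -0.3263*log2(0.3263) - 0.6737*log2(0.6737) = 0.527212 + 0.383889 = 0.9111. C = 1 - H(p) = 1 - 0.9111 = 0.0889

0.0889 bits


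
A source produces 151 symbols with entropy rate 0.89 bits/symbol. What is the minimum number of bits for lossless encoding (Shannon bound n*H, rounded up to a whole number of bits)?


Minimum bits >= n * H = 151 * 0.89 = 134.39, rounded up to a whole number of bits = 135

135 bits


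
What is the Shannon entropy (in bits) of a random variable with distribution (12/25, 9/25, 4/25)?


H = -sum(p_i * log2(p_i)). Terms: -(12/25)*log2(12/25) = 0.508269; -(9/25)*log2(9/25) = 0.530615; -(4/25)*log2(4/25) = 0.423017. H = 0.508269 + 0.530615 + 0.423017 = 1.4619

1.4619 bits


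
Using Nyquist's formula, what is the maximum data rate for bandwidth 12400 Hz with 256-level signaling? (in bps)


Rate = 2 * B * log2(M) = 2 * 12400 * 8.0 = 198400.0

198400.0 bps


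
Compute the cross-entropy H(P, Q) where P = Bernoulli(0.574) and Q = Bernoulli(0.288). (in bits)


H(P,Q) = -p*log2(q) - (1-p)*log2(1-q). -0.574*log2(0.288) = 1.030823; -0.426*log2(0.712) = 0.208762. H(P,Q) = 1.030823 + 0.208762 = 1.2396

1.2396 bits


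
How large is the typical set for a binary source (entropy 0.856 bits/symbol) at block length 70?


log2|A_typical| = nH = 70 * 0.856 = 59.92, so |A_typical| ~ 2^59.92 = 1.091e+18

1.091e+18


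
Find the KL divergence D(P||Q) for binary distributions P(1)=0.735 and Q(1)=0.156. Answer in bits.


KL = p*log2(p/q) + (1-p)*log2((1-p)/(1-q)) = 0.735*log2(0.735/0.156) + 0.265*log2(0.265/0.844) = 1.2007

1.2007 bits


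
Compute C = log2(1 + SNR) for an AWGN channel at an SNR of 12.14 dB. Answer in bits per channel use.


SNR_linear = 10^(12.14/10) = 16.3682; C = log2(1 + SNR_linear) = log2(1 + 16.3682) = 4.1184

4.1184 bits/channel use


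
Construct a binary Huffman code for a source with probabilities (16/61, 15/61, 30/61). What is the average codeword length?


Huffman construction (repeatedly merge the two least-probable nodes; each merge adds 1 bit to every symbol beneath it): 15/61 + 16/61 = 31/61; 30/61 + 31/61 = 1. Resulting codeword lengths (in the order the probabilities were given): (2, 2, 1). L_avg = sum(p_i * l_i) = 16/61*2 + 15/61*2 + 30/61*1 = 92/61 = 1.5082

1.5082 bits


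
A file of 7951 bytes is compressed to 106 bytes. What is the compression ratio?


Ratio = original / compressed = 7951 / 106 = 75.0094

75.0094


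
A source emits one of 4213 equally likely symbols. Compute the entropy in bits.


H = log2(n) = log2(4213) = 12.0406

12.0406 bits


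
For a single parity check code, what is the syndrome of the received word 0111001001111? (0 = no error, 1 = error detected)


Syndrome = XOR of all bits = 0 XOR 1 XOR 1 XOR 1 XOR 0 XOR 0 XOR 1 XOR 0 XOR 0 XOR 1 XOR 1 XOR 1 XOR 1 = 0

0


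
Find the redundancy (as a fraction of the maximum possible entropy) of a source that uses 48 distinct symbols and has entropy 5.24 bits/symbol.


H_max = log2(K) = log2(48) = 5.585 bits/symbol. Redundancy = 1 - H/H_max = 1 - 5.24/5.585 = 1 - 0.9382 = 0.0618

0.0618


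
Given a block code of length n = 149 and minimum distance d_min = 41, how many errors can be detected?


Detection capability = d_min - 1 = 41 - 1 = 40

40 errors


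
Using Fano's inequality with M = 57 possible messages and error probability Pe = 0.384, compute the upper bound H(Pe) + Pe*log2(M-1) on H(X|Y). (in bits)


H(Pe) = -Pe*log2(Pe) - (1-Pe)*log2(1-Pe) = -0.384*log2(0.384) - 0.616*log2(0.616) = 0.530236 + 0.430583 = 0.9608. Pe*log2(M-1) = 0.384*log2(56) = 2.230024. Bound = H(Pe) + Pe*log2(M-1) = 0.530236 + 0.430583 + 2.230024 = 3.1908

3.1908 bits


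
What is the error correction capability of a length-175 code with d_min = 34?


Correction capability = floor((d-1)/2) = floor((34-1)/2) = 16

16 errors


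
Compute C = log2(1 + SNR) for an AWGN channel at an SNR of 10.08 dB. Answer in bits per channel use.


SNR_linear = 10^(10.08/10) = 10.1859; C = log2(1 + SNR_linear) = log2(1 + 10.1859) = 3.4836

3.4836 bits/channel use


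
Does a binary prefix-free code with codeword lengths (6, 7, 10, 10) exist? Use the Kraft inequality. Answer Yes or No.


Kraft sum = sum(2^(-l_i)) = 0.0254, need <= 1. Result: satisfied (a binary prefix-free code with these lengths exists)

Yes


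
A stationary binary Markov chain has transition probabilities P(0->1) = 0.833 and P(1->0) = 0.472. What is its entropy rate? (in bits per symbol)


Stationary distribution: pi_0 = p10/(p01+p10) = 0.3617, pi_1 = 0.6383. Entropy rate H' = pi_0*H(p01) + pi_1*H(p10) = 0.3617*0.6508 + 0.6383*0.9977 = 0.8723

0.8723 bits/symbol


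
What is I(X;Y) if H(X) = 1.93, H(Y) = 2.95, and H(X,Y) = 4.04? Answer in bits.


I(X;Y) = H(X) + H(Y) - H(X,Y) = 1.93 + 2.95 - 4.04 = 0.84

0.84 bits


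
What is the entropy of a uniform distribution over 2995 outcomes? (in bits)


H = log2(n) = log2(2995) = 11.5483

11.5483 bits


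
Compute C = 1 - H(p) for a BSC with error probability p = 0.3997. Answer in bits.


H(p) = -p*log2(p) - (1-p)*log2(1-p) = -0.3997*log2(0.3997) - 0.6003*log2(0.6003) = 0.528807 + 0.441968 = 0.9708. C = 1 - H(p) = 1 - 0.9708 = 0.0292

0.0292 bits


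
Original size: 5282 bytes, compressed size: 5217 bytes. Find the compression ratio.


Ratio = original / compressed = 5282 / 5217 = 1.0125

1.0125


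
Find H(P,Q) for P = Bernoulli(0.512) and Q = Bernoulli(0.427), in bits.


H(P,Q) = -p*log2(q) - (1-p)*log2(1-q). -0.512*log2(0.427) = 0.628578; -0.488*log2(0.573) = 0.392056. H(P,Q) = 0.628578 + 0.392056 = 1.0206

1.0206 bits


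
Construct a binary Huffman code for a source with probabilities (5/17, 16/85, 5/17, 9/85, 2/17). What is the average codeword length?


Huffman construction (repeatedly merge the two least-probable nodes; each merge adds 1 bit to every symbol beneath it): 9/85 + 2/17 = 19/85; 16/85 + 19/85 = 7/17; 5/17 + 5/17 = 10/17; 7/17 + 10/17 = 1. Resulting codeword lengths (in the order the probabilities were given): (2, 2, 2, 3, 3). L_avg = sum(p_i * l_i) = 5/17*2 + 16/85*2 + 5/17*2 + 9/85*3 + 2/17*3 = 189/85 = 2.2235

2.2235 bits


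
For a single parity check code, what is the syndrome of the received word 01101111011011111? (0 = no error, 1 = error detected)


Syndrome = XOR of all bits = 0 XOR 1 XOR 1 XOR 0 XOR 1 XOR 1 XOR 1 XOR 1 XOR 0 XOR 1 XOR 1 XOR 0 XOR 1 XOR 1 XOR 1 XOR 1 XOR 1 = 1

1


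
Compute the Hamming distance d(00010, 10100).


Count differing positions: ^ . ^ ^ . = 3 differences

3


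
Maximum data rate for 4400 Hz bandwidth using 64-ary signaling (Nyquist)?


Rate = 2 * B * log2(M) = 2 * 4400 * 6.0 = 52800.0

52800.0 bps


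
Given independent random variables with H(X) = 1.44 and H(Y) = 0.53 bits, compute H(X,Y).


For independent variables, H(X,Y) = H(X) + H(Y) = 1.44 + 0.53 = 1.97

1.97 bits


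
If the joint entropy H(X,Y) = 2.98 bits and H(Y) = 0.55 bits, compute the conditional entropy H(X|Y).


H(X|Y) = H(X,Y) - H(Y) = 2.98 - 0.55 = 2.43

2.43 bits


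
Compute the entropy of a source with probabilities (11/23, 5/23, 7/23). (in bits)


H = -sum(p_i * log2(p_i)). Terms: -(11/23)*log2(11/23) = 0.508932; -(5/23)*log2(5/23) = 0.478616; -(7/23)*log2(7/23) = 0.522324. H = 0.508932 + 0.478616 + 0.522324 = 1.5099

1.5099 bits


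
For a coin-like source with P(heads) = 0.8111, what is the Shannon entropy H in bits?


H = -p*log2(p) - (1-p)*log2(1-p). -0.8111*log2(0.8111) = 0.244991; -0.1889*log2(0.1889) = 0.454173. H = 0.244991 + 0.454173 = 0.6992

0.6992 bits


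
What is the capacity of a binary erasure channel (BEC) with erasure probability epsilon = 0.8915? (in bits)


C = 1 - epsilon = 1 - 0.8915 = 0.1085

0.1085 bits


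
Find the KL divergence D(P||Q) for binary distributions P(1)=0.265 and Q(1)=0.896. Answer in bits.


KL = p*log2(p/q) + (1-p)*log2((1-p)/(1-q)) = 0.265*log2(0.265/0.896) + 0.735*log2(0.735/0.104) = 1.6078

1.6078 bits


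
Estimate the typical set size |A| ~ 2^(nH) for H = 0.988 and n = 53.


log2|A_typical| = nH = 53 * 0.988 = 52.364, so |A_typical| ~ 2^52.364 = 5.796e+15

5.796e+15


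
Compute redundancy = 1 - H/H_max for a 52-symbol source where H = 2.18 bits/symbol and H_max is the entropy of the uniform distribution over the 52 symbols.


H_max = log2(K) = log2(52) = 5.7004 bits/symbol. Redundancy = 1 - H/H_max = 1 - 2.18/5.7004 = 1 - 0.3824 = 0.6176

0.6176


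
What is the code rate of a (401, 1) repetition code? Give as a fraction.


Rate = k/n = 1/401

1/401


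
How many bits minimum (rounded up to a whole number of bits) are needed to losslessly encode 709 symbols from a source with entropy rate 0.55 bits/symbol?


Minimum bits >= n * H = 709 * 0.55 = 389.95, rounded up to a whole number of bits = 390

390 bits


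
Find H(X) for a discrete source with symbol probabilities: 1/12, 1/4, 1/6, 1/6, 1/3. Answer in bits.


H = -sum(p_i * log2(p_i)). Terms: -(1/12)*log2(1/12) = 0.298747; -(1/4)*log2(1/4) = 0.500000; -(1/6)*log2(1/6) = 0.430827; -(1/6)*log2(1/6) = 0.430827; -(1/3)*log2(1/3) = 0.528321. H = 0.298747 + 0.500000 + 0.430827 + 0.430827 + 0.528321 = 2.1887

2.1887 bits


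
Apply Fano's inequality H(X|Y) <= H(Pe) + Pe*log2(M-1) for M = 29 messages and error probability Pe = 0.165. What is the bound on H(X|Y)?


H(Pe) = -Pe*log2(Pe) - (1-Pe)*log2(1-Pe) = -0.165*log2(0.165) - 0.835*log2(0.835) = 0.428911 + 0.217227 = 0.6461. Pe*log2(M-1) = 0.165*log2(28) = 0.793214. Bound = H(Pe) + Pe*log2(M-1) = 0.428911 + 0.217227 + 0.793214 = 1.4394

1.4394 bits


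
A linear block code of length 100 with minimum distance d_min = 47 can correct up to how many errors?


Correction capability = floor((d-1)/2) = floor((47-1)/2) = 23

23 errors


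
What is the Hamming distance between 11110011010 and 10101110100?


Count differing positions: . ^ . ^ ^ ^ . ^ ^ ^ . = 7 differences

7


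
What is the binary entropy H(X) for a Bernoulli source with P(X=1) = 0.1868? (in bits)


H = -p*log2(p) - (1-p)*log2(1-p). -0.1868*log2(0.1868) = 0.452137; -0.8132*log2(0.8132) = 0.242592. H = 0.452137 + 0.242592 = 0.6947

0.6947 bits


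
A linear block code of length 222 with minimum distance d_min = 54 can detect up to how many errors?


Detection capability = d_min - 1 = 54 - 1 = 53

53 errors


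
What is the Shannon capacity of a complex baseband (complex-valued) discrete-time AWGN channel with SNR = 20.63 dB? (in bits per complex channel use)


SNR_linear = 10^(20.63/10) = 115.6112; C = log2(1 + SNR_linear) = log2(1 + 115.6112) = 6.8656

6.8656 bits/channel use


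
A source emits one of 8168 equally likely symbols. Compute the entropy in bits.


H = log2(n) = log2(8168) = 12.9958

12.9958 bits


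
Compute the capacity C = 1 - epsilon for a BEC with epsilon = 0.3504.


C = 1 - epsilon = 1 - 0.3504 = 0.6496

0.6496 bits


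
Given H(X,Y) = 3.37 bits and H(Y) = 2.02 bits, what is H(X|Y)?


H(X|Y) = H(X,Y) - H(Y) = 3.37 - 2.02 = 1.35

1.35 bits


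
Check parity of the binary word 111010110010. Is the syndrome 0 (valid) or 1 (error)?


Syndrome = XOR of all bits = 1 XOR 1 XOR 1 XOR 0 XOR 1 XOR 0 XOR 1 XOR 1 XOR 0 XOR 0 XOR 1 XOR 0 = 1

1


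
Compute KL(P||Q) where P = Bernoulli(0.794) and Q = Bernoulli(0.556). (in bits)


KL = p*log2(p/q) + (1-p)*log2((1-p)/(1-q)) = 0.794*log2(0.794/0.556) + 0.206*log2(0.206/0.444) = 0.1799

0.1799 bits


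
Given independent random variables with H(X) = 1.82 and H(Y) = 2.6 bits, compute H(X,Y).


For independent variables, H(X,Y) = H(X) + H(Y) = 1.82 + 2.6 = 4.42

4.42 bits


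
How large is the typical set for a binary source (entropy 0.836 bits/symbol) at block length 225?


log2|A_typical| = nH = 225 * 0.836 = 188.1, so |A_typical| ~ 2^188.1 = 4.205e+56

4.205e+56


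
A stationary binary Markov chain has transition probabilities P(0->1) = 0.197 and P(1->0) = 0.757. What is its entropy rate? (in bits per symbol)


Stationary distribution: pi_0 = p10/(p01+p10) = 0.7935, pi_1 = 0.2065. Entropy rate H' = pi_0*H(p01) + pi_1*H(p10) = 0.7935*0.7159 + 0.2065*0.8 = 0.7333

0.7333 bits/symbol


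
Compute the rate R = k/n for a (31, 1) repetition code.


Rate = k/n = 1/31

1/31


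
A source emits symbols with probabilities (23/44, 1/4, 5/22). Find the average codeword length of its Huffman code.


Huffman construction (repeatedly merge the two least-probable nodes; each merge adds 1 bit to every symbol beneath it): 5/22 + 1/4 = 21/44; 21/44 + 23/44 = 1. Resulting codeword lengths (in the order the probabilities were given): (1, 2, 2). L_avg = sum(p_i * l_i) = 23/44*1 + 1/4*2 + 5/22*2 = 65/44 = 1.4773

1.4773 bits


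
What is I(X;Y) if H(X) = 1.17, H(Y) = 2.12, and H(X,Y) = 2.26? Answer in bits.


I(X;Y) = H(X) + H(Y) - H(X,Y) = 1.17 + 2.12 - 2.26 = 1.03

1.03 bits


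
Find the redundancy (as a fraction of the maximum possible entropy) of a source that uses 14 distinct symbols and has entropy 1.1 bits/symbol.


H_max = log2(K) = log2(14) = 3.8074 bits/symbol. Redundancy = 1 - H/H_max = 1 - 1.1/3.8074 = 1 - 0.2889 = 0.7111

0.7111


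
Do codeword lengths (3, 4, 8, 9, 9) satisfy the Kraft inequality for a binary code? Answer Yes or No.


Kraft sum = sum(2^(-l_i)) = 0.1953, need <= 1. Result: satisfied (a binary prefix-free code with these lengths exists)

Yes


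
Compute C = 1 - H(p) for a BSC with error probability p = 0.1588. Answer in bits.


H(p) = -p*log2(p) - (1-p)*log2(1-p) = -0.1588*log2(0.1588) - 0.8412*log2(0.8412) = 0.421569 + 0.209862 = 0.6314. C = 1 - H(p) = 1 - 0.6314 = 0.3686

0.3686 bits


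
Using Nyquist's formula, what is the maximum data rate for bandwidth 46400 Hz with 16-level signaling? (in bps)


Rate = 2 * B * log2(M) = 2 * 46400 * 4.0 = 371200.0

371200.0 bps


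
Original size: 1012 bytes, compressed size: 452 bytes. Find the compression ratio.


Ratio = original / compressed = 1012 / 452 = 2.2389

2.2389


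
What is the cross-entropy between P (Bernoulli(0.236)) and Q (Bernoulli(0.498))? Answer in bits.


H(P,Q) = -p*log2(q) - (1-p)*log2(1-q). -0.236*log2(0.498) = 0.237365; -0.764*log2(0.502) = 0.759600. H(P,Q) = 0.237365 + 0.759600 = 0.997

0.997 bits


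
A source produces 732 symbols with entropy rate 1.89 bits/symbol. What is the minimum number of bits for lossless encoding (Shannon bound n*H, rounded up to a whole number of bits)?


Minimum bits >= n * H = 732 * 1.89 = 1383.48, rounded up to a whole number of bits = 1384

1384 bits


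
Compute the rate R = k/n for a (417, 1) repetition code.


Rate = k/n = 1/417

1/417


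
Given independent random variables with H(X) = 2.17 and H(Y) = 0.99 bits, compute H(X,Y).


For independent variables, H(X,Y) = H(X) + H(Y) = 2.17 + 0.99 = 3.16

3.16 bits


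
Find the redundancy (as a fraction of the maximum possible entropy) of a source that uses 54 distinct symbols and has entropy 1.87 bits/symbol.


H_max = log2(K) = log2(54) = 5.7549 bits/symbol. Redundancy = 1 - H/H_max = 1 - 1.87/5.7549 = 1 - 0.3249 = 0.6751

0.6751


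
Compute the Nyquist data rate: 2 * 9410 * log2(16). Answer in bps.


Rate = 2 * B * log2(M) = 2 * 9410 * 4.0 = 75280.0

75280.0 bps


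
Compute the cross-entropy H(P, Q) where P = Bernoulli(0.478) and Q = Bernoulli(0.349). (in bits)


H(P,Q) = -p*log2(q) - (1-p)*log2(1-q). -0.478*log2(0.349) = 0.725939; -0.522*log2(0.651) = 0.323259. H(P,Q) = 0.725939 + 0.323259 = 1.0492

1.0492 bits


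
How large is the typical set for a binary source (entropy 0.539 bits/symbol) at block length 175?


log2|A_typical| = nH = 175 * 0.539 = 94.325, so |A_typical| ~ 2^94.325 = 2.481e+28

2.481e+28


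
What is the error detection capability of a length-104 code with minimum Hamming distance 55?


Detection capability = d_min - 1 = 55 - 1 = 54

54 errors


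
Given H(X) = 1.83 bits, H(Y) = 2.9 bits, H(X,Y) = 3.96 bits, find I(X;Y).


I(X;Y) = H(X) + H(Y) - H(X,Y) = 1.83 + 2.9 - 3.96 = 0.77

0.77 bits


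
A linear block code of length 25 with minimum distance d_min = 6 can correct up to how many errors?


Correction capability = floor((d-1)/2) = floor((6-1)/2) = 2

2 errors


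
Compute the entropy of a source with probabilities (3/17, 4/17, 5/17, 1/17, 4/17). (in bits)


H = -sum(p_i * log2(p_i)). Terms: -(3/17)*log2(3/17) = 0.441618; -(4/17)*log2(4/17) = 0.491168; -(5/17)*log2(5/17) = 0.519275; -(1/17)*log2(1/17) = 0.240439; -(4/17)*log2(4/17) = 0.491168. H = 0.441618 + 0.491168 + 0.519275 + 0.240439 + 0.491168 = 2.1837

2.1837 bits


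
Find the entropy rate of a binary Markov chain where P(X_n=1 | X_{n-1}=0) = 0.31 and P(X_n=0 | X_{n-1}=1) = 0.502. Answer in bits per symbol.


Stationary distribution: pi_0 = p10/(p01+p10) = 0.6182, pi_1 = 0.3818. Entropy rate H' = pi_0*H(p01) + pi_1*H(p10) = 0.6182*0.8932 + 0.3818*1.0 = 0.934

0.934 bits/symbol


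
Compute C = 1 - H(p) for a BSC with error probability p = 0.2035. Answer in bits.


H(p) = -p*log2(p) - (1-p)*log2(1-p) = -0.2035*log2(0.2035) - 0.7965*log2(0.7965) = 0.467419 + 0.261454 = 0.7289. C = 1 - H(p) = 1 - 0.7289 = 0.2711

0.2711 bits


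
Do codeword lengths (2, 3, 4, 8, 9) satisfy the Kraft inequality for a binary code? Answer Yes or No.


Kraft sum = sum(2^(-l_i)) = 0.4434, need <= 1. Result: satisfied (a binary prefix-free code with these lengths exists)

Yes


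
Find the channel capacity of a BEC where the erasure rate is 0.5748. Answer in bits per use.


C = 1 - epsilon = 1 - 0.5748 = 0.4252

0.4252 bits


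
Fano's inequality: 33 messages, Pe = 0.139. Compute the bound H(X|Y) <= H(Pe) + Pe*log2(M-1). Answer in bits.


H(Pe) = -Pe*log2(Pe) - (1-Pe)*log2(1-Pe) = -0.139*log2(0.139) - 0.861*log2(0.861) = 0.395711 + 0.185903 = 0.5816. Pe*log2(M-1) = 0.139*log2(32) = 0.695000. Bound = H(Pe) + Pe*log2(M-1) = 0.395711 + 0.185903 + 0.695000 = 1.2766

1.2766 bits


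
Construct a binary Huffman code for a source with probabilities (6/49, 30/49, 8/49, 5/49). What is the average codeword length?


Huffman construction (repeatedly merge the two least-probable nodes; each merge adds 1 bit to every symbol beneath it): 5/49 + 6/49 = 11/49; 8/49 + 11/49 = 19/49; 19/49 + 30/49 = 1. Resulting codeword lengths (in the order the probabilities were given): (3, 1, 2, 3). L_avg = sum(p_i * l_i) = 6/49*3 + 30/49*1 + 8/49*2 + 5/49*3 = 79/49 = 1.6122

1.6122 bits


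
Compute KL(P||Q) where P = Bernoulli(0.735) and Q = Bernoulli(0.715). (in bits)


KL = p*log2(p/q) + (1-p)*log2((1-p)/(1-q)) = 0.735*log2(0.735/0.715) + 0.265*log2(0.265/0.285) = 0.0014

0.0014 bits


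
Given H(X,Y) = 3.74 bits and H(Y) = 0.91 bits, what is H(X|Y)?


H(X|Y) = H(X,Y) - H(Y) = 3.74 - 0.91 = 2.83

2.83 bits


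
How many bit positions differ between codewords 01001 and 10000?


Count differing positions: ^ ^ . . ^ = 3 differences

3


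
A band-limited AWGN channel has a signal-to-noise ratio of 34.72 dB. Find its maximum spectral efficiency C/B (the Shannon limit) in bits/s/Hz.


SNR_linear = 10^(34.72/10) = 2964.8314; C/B = log2(1 + SNR_linear) = log2(1 + 2964.8314) = 11.5342

11.5342 bits/s/Hz


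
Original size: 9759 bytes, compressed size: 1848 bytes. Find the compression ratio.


Ratio = original / compressed = 9759 / 1848 = 5.2808

5.2808


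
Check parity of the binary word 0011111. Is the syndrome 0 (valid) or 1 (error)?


Syndrome = XOR of all bits = 0 XOR 0 XOR 1 XOR 1 XOR 1 XOR 1 XOR 1 = 1

1


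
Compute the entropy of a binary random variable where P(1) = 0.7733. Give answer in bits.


H = -p*log2(p) - (1-p)*log2(1-p). -0.7733*log2(0.7733) = 0.286817; -0.2267*log2(0.2267) = 0.485397. H = 0.286817 + 0.485397 = 0.7722

0.7722 bits


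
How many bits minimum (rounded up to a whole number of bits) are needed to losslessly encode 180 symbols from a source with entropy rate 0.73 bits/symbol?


Minimum bits >= n * H = 180 * 0.73 = 131.4, rounded up to a whole number of bits = 132

132 bits


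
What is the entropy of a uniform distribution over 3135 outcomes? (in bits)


H = log2(n) = log2(3135) = 11.6142

11.6142 bits


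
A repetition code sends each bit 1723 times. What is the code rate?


Rate = k/n = 1/1723

1/1723


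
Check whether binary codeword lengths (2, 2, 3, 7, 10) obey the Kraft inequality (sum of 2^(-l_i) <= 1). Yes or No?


Kraft sum = sum(2^(-l_i)) = 0.6338, need <= 1. Result: satisfied (a binary prefix-free code with these lengths exists)

Yes


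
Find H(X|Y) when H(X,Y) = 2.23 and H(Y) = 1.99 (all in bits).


H(X|Y) = H(X,Y) - H(Y) = 2.23 - 1.99 = 0.24

0.24 bits


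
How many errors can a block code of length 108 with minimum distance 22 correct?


Correction capability = floor((d-1)/2) = floor((22-1)/2) = 10

10 errors


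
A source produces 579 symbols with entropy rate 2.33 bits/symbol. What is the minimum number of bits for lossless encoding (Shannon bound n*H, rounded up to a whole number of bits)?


Minimum bits >= n * H = 579 * 2.33 = 1349.07, rounded up to a whole number of bits = 1350

1350 bits


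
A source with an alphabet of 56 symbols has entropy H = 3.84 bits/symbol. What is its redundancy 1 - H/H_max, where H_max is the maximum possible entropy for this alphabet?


H_max = log2(K) = log2(56) = 5.8074 bits/symbol. Redundancy = 1 - H/H_max = 1 - 3.84/5.8074 = 1 - 0.6612 = 0.3388

0.3388


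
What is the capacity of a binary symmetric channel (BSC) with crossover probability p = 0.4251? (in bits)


H(p) = -p*log2(p) - (1-p)*log2(1-p) = -0.4251*log2(0.4251) - 0.5749*log2(0.5749) = 0.524627 + 0.459125 = 0.9838. C = 1 - H(p) = 1 - 0.9838 = 0.0162

0.0162 bits


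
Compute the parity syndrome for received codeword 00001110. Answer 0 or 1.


Syndrome = XOR of all bits = 0 XOR 0 XOR 0 XOR 0 XOR 1 XOR 1 XOR 1 XOR 0 = 1

1


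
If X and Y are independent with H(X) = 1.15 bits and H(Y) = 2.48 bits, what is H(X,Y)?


For independent variables, H(X,Y) = H(X) + H(Y) = 1.15 + 2.48 = 3.63

3.63 bits


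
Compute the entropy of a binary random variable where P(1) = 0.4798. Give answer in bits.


H = -p*log2(p) - (1-p)*log2(1-p). -0.4798*log2(0.4798) = 0.508346; -0.5202*log2(0.5202) = 0.490477. H = 0.508346 + 0.490477 = 0.9988

0.9988 bits


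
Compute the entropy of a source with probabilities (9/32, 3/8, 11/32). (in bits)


H = -sum(p_i * log2(p_i)). Terms: -(9/32)*log2(9/32) = 0.514709; -(3/8)*log2(3/8) = 0.530639; -(11/32)*log2(11/32) = 0.529570. H = 0.514709 + 0.530639 + 0.529570 = 1.5749

1.5749 bits


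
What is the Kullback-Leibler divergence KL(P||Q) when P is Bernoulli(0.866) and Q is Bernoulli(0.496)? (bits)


KL = p*log2(p/q) + (1-p)*log2((1-p)/(1-q)) = 0.866*log2(0.866/0.496) + 0.134*log2(0.134/0.504) = 0.4402

0.4402 bits


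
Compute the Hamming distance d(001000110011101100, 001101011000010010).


Count differing positions: . . . ^ . ^ ^ . ^ . ^ ^ ^ ^ ^ ^ ^ . = 11 differences

11


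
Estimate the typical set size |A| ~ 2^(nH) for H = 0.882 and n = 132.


log2|A_typical| = nH = 132 * 0.882 = 116.424, so |A_typical| ~ 2^116.424 = 1.115e+35

1.115e+35


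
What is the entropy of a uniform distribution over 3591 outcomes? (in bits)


H = log2(n) = log2(3591) = 11.8102

11.8102 bits


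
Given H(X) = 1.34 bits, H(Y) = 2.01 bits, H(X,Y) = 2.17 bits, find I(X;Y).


I(X;Y) = H(X) + H(Y) - H(X,Y) = 1.34 + 2.01 - 2.17 = 1.18

1.18 bits


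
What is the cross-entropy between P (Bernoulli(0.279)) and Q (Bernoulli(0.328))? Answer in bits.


H(P,Q) = -p*log2(q) - (1-p)*log2(1-q). -0.279*log2(0.328) = 0.448697; -0.721*log2(0.672) = 0.413470. H(P,Q) = 0.448697 + 0.413470 = 0.8622

0.8622 bits


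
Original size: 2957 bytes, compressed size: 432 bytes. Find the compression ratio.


Ratio = original / compressed = 2957 / 432 = 6.8449

6.8449


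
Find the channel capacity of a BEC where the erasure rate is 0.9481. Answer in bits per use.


C = 1 - epsilon = 1 - 0.9481 = 0.0519

0.0519 bits


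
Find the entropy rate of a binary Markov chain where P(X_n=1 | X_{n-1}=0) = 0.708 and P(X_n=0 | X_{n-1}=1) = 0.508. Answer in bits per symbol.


Stationary distribution: pi_0 = p10/(p01+p10) = 0.4178, pi_1 = 0.5822. Entropy rate H' = pi_0*H(p01) + pi_1*H(p10) = 0.4178*0.8713 + 0.5822*0.9998 = 0.9461

0.9461 bits/symbol


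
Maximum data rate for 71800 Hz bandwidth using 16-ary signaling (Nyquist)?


Rate = 2 * B * log2(M) = 2 * 71800 * 4.0 = 574400.0

574400.0 bps


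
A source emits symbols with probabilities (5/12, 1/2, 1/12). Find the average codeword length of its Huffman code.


Huffman construction (repeatedly merge the two least-probable nodes; each merge adds 1 bit to every symbol beneath it): 1/12 + 5/12 = 1/2; 1/2 + 1/2 = 1. Resulting codeword lengths (in the order the probabilities were given): (2, 1, 2). L_avg = sum(p_i * l_i) = 5/12*2 + 1/2*1 + 1/12*2 = 3/2 = 1.5

1.5 bits


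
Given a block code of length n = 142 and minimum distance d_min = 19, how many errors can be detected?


Detection capability = d_min - 1 = 19 - 1 = 18

18 errors


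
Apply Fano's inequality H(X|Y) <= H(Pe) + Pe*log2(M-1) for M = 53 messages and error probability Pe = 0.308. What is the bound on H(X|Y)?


H(Pe) = -Pe*log2(Pe) - (1-Pe)*log2(1-Pe) = -0.308*log2(0.308) - 0.692*log2(0.692) = 0.523291 + 0.367560 = 0.8909. Pe*log2(M-1) = 0.308*log2(52) = 1.755735. Bound = H(Pe) + Pe*log2(M-1) = 0.523291 + 0.367560 + 1.755735 = 2.6466

2.6466 bits


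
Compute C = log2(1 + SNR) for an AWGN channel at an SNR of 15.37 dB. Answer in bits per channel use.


SNR_linear = 10^(15.37/10) = 34.435; C = log2(1 + SNR_linear) = log2(1 + 34.435) = 5.1471

5.1471 bits/channel use


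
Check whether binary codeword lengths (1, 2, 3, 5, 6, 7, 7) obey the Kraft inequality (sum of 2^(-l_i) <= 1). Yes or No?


Kraft sum = sum(2^(-l_i)) = 0.9375, need <= 1. Result: satisfied (a binary prefix-free code with these lengths exists)

Yes


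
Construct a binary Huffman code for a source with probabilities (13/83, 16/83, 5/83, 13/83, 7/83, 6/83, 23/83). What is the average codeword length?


Huffman construction (repeatedly merge the two least-probable nodes; each merge adds 1 bit to every symbol beneath it): 5/83 + 6/83 = 11/83; 7/83 + 11/83 = 18/83; 13/83 + 13/83 = 26/83; 16/83 + 18/83 = 34/83; 23/83 + 26/83 = 49/83; 34/83 + 49/83 = 1. Resulting codeword lengths (in the order the probabilities were given): (3, 2, 4, 3, 3, 4, 2). L_avg = sum(p_i * l_i) = 13/83*3 + 16/83*2 + 5/83*4 + 13/83*3 + 7/83*3 + 6/83*4 + 23/83*2 = 221/83 = 2.6627

2.6627 bits


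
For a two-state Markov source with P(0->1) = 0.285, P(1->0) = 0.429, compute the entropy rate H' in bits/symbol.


Stationary distribution: pi_0 = p10/(p01+p10) = 0.6008, pi_1 = 0.3992. Entropy rate H' = pi_0*H(p01) + pi_1*H(p10) = 0.6008*0.8622 + 0.3992*0.9854 = 0.9114

0.9114 bits/symbol


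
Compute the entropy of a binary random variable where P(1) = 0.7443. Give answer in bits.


H = -p*log2(p) - (1-p)*log2(1-p). -0.7443*log2(0.7443) = 0.317104; -0.2557*log2(0.2557) = 0.503084. H = 0.317104 + 0.503084 = 0.8202

0.8202 bits


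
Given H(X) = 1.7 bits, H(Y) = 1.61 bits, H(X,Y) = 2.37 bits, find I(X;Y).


I(X;Y) = H(X) + H(Y) - H(X,Y) = 1.7 + 1.61 - 2.37 = 0.94

0.94 bits


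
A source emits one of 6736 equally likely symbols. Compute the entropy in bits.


H = log2(n) = log2(6736) = 12.7177

12.7177 bits


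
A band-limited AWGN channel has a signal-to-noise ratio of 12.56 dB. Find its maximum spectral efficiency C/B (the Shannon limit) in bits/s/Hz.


SNR_linear = 10^(12.56/10) = 18.0302; C/B = log2(1 + SNR_linear) = log2(1 + 18.0302) = 4.2502

4.2502 bits/s/Hz


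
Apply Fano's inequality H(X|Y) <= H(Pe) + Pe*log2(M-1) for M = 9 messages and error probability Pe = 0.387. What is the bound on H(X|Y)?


H(Pe) = -Pe*log2(Pe) - (1-Pe)*log2(1-Pe) = -0.387*log2(0.387) - 0.613*log2(0.613) = 0.530033 + 0.432803 = 0.9628. Pe*log2(M-1) = 0.387*log2(8) = 1.161000. Bound = H(Pe) + Pe*log2(M-1) = 0.530033 + 0.432803 + 1.161000 = 2.1238

2.1238 bits


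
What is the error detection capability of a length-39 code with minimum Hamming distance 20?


Detection capability = d_min - 1 = 20 - 1 = 19

19 errors


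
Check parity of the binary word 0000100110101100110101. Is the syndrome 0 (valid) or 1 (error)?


Syndrome = XOR of all bits = 0 XOR 0 XOR 0 XOR 0 XOR 1 XOR 0 XOR 0 XOR 1 XOR 1 XOR 0 XOR 1 XOR 0 XOR 1 XOR 1 XOR 0 XOR 0 XOR 1 XOR 1 XOR 0 XOR 1 XOR 0 XOR 1 = 0

0


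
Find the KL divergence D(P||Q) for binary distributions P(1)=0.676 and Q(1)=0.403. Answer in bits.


KL = p*log2(p/q) + (1-p)*log2((1-p)/(1-q)) = 0.676*log2(0.676/0.403) + 0.324*log2(0.324/0.597) = 0.2188

0.2188 bits


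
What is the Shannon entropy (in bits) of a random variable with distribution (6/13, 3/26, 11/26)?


H = -sum(p_i * log2(p_i)). Terms: -(6/13)*log2(6/13) = 0.514836; -(3/26)*log2(3/26) = 0.359478; -(11/26)*log2(11/26) = 0.525042. H = 0.514836 + 0.359478 + 0.525042 = 1.3994

1.3994 bits


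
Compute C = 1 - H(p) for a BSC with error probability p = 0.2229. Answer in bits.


H(p) = -p*log2(p) - (1-p)*log2(1-p) = -0.2229*log2(0.2229) - 0.7771*log2(0.7771) = 0.482697 + 0.282731 = 0.7654. C = 1 - H(p) = 1 - 0.7654 = 0.2346

0.2346 bits


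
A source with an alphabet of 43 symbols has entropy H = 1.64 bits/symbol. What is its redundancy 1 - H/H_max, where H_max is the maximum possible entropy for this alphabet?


H_max = log2(K) = log2(43) = 5.4263 bits/symbol. Redundancy = 1 - H/H_max = 1 - 1.64/5.4263 = 1 - 0.3022 = 0.6978

0.6978


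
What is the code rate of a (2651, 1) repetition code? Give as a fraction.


Rate = k/n = 1/2651

1/2651


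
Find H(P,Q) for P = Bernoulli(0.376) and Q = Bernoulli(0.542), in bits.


H(P,Q) = -p*log2(q) - (1-p)*log2(1-q). -0.376*log2(0.542) = 0.332247; -0.624*log2(0.458) = 0.702986. H(P,Q) = 0.332247 + 0.702986 = 1.0352

1.0352 bits


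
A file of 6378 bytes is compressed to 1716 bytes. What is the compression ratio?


Ratio = original / compressed = 6378 / 1716 = 3.7168

3.7168


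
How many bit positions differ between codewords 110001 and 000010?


Count differing positions: ^ ^ . . ^ ^ = 4 differences

4


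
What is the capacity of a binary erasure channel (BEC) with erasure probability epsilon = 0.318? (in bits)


C = 1 - epsilon = 1 - 0.318 = 0.682

0.682 bits


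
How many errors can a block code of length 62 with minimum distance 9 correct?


Correction capability = floor((d-1)/2) = floor((9-1)/2) = 4

4 errors


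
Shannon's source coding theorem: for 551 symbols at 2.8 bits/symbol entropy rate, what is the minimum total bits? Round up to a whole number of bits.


Minimum bits >= n * H = 551 * 2.8 = 1542.8, rounded up to a whole number of bits = 1543

1543 bits


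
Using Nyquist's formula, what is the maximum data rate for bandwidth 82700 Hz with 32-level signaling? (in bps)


Rate = 2 * B * log2(M) = 2 * 82700 * 5.0 = 827000.0

827000.0 bps


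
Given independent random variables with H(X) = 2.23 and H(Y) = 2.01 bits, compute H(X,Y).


For independent variables, H(X,Y) = H(X) + H(Y) = 2.23 + 2.01 = 4.24

4.24 bits


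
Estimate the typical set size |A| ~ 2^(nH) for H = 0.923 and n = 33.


log2|A_typical| = nH = 33 * 0.923 = 30.459, so |A_typical| ~ 2^30.459 = 1.476e+09

1.476e+09


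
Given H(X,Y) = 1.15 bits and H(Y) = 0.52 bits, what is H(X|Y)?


H(X|Y) = H(X,Y) - H(Y) = 1.15 - 0.52 = 0.63

0.63 bits


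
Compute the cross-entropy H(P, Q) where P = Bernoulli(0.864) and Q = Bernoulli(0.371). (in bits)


H(P,Q) = -p*log2(q) - (1-p)*log2(1-q). -0.864*log2(0.371) = 1.235960; -0.136*log2(0.629) = 0.090966. H(P,Q) = 1.235960 + 0.090966 = 1.3269

1.3269 bits


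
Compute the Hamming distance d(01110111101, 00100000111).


Count differing positions: . ^ . ^ . ^ ^ ^ . ^ . = 6 differences

6


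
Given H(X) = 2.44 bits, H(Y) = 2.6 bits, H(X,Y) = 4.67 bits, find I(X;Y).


I(X;Y) = H(X) + H(Y) - H(X,Y) = 2.44 + 2.6 - 4.67 = 0.37

0.37 bits


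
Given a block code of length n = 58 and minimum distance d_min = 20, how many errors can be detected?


Detection capability = d_min - 1 = 20 - 1 = 19

19 errors


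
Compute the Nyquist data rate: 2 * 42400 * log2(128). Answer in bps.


Rate = 2 * B * log2(M) = 2 * 42400 * 7.0 = 593600.0

593600.0 bps


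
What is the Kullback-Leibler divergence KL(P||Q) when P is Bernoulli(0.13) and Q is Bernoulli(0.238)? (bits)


KL = p*log2(p/q) + (1-p)*log2((1-p)/(1-q)) = 0.13*log2(0.13/0.238) + 0.87*log2(0.87/0.762) = 0.0529

0.0529 bits


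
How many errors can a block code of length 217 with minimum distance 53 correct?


Correction capability = floor((d-1)/2) = floor((53-1)/2) = 26

26 errors


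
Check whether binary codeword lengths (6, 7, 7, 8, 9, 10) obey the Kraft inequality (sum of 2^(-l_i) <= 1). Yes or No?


Kraft sum = sum(2^(-l_i)) = 0.0381, need <= 1. Result: satisfied (a binary prefix-free code with these lengths exists)

Yes


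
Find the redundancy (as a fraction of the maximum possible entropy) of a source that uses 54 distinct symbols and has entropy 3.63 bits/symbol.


H_max = log2(K) = log2(54) = 5.7549 bits/symbol. Redundancy = 1 - H/H_max = 1 - 3.63/5.7549 = 1 - 0.6308 = 0.3692

0.3692


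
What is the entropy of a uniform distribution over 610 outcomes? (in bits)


H = log2(n) = log2(610) = 9.2527

9.2527 bits


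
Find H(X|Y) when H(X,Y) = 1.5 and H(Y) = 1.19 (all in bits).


H(X|Y) = H(X,Y) - H(Y) = 1.5 - 1.19 = 0.31

0.31 bits


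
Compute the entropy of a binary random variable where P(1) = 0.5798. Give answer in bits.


H = -p*log2(p) - (1-p)*log2(1-p). -0.5798*log2(0.5798) = 0.455939; -0.4202*log2(0.4202) = 0.525608. H = 0.455939 + 0.525608 = 0.9815

0.9815 bits


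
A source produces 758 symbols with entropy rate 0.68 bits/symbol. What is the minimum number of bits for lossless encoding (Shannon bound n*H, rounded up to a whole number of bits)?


Minimum bits >= n * H = 758 * 0.68 = 515.44, rounded up to a whole number of bits = 516

516 bits


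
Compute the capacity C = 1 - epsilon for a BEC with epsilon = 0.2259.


C = 1 - epsilon = 1 - 0.2259 = 0.7741

0.7741 bits


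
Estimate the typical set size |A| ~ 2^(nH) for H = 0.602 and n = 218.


log2|A_typical| = nH = 218 * 0.602 = 131.236, so |A_typical| ~ 2^131.236 = 3.206e+39

3.206e+39


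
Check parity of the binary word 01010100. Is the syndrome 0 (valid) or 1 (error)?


Syndrome = XOR of all bits = 0 XOR 1 XOR 0 XOR 1 XOR 0 XOR 1 XOR 0 XOR 0 = 1

1


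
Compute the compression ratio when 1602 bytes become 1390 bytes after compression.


Ratio = original / compressed = 1602 / 1390 = 1.1525

1.1525


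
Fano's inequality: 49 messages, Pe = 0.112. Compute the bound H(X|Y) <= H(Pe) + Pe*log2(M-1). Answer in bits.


H(Pe) = -Pe*log2(Pe) - (1-Pe)*log2(1-Pe) = -0.112*log2(0.112) - 0.888*log2(0.888) = 0.353744 + 0.152175 = 0.5059. Pe*log2(M-1) = 0.112*log2(48) = 0.625516. Bound = H(Pe) + Pe*log2(M-1) = 0.353744 + 0.152175 + 0.625516 = 1.1314

1.1314 bits


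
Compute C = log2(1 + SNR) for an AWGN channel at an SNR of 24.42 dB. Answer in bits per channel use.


SNR_linear = 10^(24.42/10) = 276.6942; C = log2(1 + SNR_linear) = log2(1 + 276.6942) = 8.1174

8.1174 bits/channel use


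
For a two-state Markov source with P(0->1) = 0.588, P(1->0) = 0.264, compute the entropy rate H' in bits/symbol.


Stationary distribution: pi_0 = p10/(p01+p10) = 0.3099, pi_1 = 0.6901. Entropy rate H' = pi_0*H(p01) + pi_1*H(p10) = 0.3099*0.9775 + 0.6901*0.8327 = 0.8776

0.8776 bits/symbol


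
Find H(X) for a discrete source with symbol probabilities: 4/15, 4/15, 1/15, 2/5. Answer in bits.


H = -sum(p_i * log2(p_i)). Terms: -(4/15)*log2(4/15) = 0.508504; -(4/15)*log2(4/15) = 0.508504; -(1/15)*log2(1/15) = 0.260459; -(2/5)*log2(2/5) = 0.528771. H = 0.508504 + 0.508504 + 0.260459 + 0.528771 = 1.8062

1.8062 bits


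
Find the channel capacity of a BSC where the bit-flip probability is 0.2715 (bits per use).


H(p) = -p*log2(p) - (1-p)*log2(1-p) = -0.2715*log2(0.2715) - 0.7285*log2(0.7285) = 0.510685 + 0.332924 = 0.8436. C = 1 - H(p) = 1 - 0.8436 = 0.1564

0.1564 bits


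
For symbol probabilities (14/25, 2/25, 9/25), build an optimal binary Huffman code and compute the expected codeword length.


Huffman construction (repeatedly merge the two least-probable nodes; each merge adds 1 bit to every symbol beneath it): 2/25 + 9/25 = 11/25; 11/25 + 14/25 = 1. Resulting codeword lengths (in the order the probabilities were given): (1, 2, 2). L_avg = sum(p_i * l_i) = 14/25*1 + 2/25*2 + 9/25*2 = 36/25 = 1.44

1.44 bits


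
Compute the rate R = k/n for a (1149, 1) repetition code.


Rate = k/n = 1/1149

1/1149


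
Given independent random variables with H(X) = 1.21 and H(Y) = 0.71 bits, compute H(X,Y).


For independent variables, H(X,Y) = H(X) + H(Y) = 1.21 + 0.71 = 1.92

1.92 bits


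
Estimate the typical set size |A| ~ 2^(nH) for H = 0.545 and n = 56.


log2|A_typical| = nH = 56 * 0.545 = 30.52, so |A_typical| ~ 2^30.52 = 1.540e+09

1.540e+09
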